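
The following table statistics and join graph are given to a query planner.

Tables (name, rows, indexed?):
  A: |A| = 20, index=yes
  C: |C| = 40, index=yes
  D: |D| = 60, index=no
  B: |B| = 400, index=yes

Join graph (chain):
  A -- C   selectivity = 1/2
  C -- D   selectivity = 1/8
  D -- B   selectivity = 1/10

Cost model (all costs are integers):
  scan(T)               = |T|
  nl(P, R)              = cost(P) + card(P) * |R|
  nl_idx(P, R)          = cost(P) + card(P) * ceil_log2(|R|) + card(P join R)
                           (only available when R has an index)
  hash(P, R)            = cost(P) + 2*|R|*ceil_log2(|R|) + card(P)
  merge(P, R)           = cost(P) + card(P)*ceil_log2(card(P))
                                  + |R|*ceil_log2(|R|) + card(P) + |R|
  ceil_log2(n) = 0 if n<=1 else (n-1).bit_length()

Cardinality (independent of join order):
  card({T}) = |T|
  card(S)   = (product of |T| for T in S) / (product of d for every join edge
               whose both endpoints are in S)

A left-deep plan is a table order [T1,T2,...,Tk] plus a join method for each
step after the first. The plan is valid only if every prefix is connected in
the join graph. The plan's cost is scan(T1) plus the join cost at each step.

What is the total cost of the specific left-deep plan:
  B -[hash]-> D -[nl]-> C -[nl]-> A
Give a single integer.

step 1: scan B: cost=400, card=400
step 2: join D via hash
    card(P join D) = 400*60/(10) = 2400
    cost = 400 + 2*60*6 + 400 = 1520
step 3: join C via nl
    card(P join C) = 2400*40/(8) = 12000
    cost = 1520 + 2400*40 = 97520
step 4: join A via nl
    card(P join A) = 12000*20/(2) = 120000
    cost = 97520 + 12000*20 = 337520

337520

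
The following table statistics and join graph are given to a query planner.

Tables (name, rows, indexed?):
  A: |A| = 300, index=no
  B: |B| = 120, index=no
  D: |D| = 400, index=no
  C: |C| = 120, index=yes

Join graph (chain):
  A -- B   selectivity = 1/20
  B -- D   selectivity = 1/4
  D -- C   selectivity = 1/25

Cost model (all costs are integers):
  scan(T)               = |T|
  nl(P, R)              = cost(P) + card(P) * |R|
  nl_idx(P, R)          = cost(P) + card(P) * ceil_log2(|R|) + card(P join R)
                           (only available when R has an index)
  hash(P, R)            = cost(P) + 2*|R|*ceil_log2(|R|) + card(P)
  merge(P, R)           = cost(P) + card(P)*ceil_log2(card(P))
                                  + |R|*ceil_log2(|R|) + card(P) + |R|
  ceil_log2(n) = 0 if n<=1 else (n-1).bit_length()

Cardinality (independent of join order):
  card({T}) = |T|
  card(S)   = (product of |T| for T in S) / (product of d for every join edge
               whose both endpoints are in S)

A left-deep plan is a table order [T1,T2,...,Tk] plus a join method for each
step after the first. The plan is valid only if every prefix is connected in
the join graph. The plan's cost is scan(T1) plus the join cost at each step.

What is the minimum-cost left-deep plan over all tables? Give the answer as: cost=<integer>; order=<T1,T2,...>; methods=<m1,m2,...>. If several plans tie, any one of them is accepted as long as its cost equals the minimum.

cost=69080; order=D,C,B,A; methods=hash,hash,hash

Selinger DP (subsets sized 1..n):
  {A}: scan cost=300, card=300
  {B}: scan cost=120, card=120
  {D}: scan cost=400, card=400
  {C}: scan cost=120, card=120
  {AB}: card=1800; try (B,hash)→2280, (A,merge)→4080, (B,merge)→4260, (A,hash)→5640, (A,nl)→36120, (B,nl)→36300; best=2280 via (B,hash)
  {BD}: card=12000; try (B,hash)→2480, (D,merge)→5080, (B,merge)→5360, (D,hash)→7440, (D,nl)→48120, (B,nl)→48400; best=2480 via (B,hash)
  {CD}: card=1920; try (C,hash)→2480, (D,merge)→5080, (C,nl_idx)→5120, (C,merge)→5360, (D,hash)→7440, (D,nl)→48120 …(+1); best=2480 via (C,hash)
  {ABD}: card=180000; try (D,hash)→11280, (A,hash)→19880, (D,merge)→27880, (A,merge)→185480, (D,nl)→722280, (A,nl)→3602480; best=11280 via (D,hash)
  {BCD}: card=57600; try (B,hash)→6080, (C,hash)→16160, (B,merge)→26480, (C,nl_idx)→144080, (C,merge)→183440, (B,nl)→232880 …(+1); best=6080 via (B,hash)
  {ABCD}: card=864000; try (A,hash)→69080, (C,hash)→192960, (A,merge)→988280, (C,nl_idx)→2135280, (C,merge)→3432240, (A,nl)→17286080 …(+1); best=69080 via (A,hash)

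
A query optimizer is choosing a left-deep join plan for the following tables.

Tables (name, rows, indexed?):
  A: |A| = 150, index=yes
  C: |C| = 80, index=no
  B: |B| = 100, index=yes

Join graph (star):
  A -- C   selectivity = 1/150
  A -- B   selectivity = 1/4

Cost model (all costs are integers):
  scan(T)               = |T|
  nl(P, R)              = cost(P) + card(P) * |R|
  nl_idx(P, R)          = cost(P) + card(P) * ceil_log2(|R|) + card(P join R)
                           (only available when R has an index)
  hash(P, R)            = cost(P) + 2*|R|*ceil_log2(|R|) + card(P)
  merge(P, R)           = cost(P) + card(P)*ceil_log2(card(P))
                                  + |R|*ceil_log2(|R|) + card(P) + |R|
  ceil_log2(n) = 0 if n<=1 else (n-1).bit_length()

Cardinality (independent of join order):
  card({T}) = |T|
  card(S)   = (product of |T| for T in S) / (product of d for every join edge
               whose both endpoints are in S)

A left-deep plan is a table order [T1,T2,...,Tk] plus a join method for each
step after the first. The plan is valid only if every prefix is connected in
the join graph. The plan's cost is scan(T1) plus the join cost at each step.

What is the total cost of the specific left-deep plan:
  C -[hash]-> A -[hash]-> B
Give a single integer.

4040

step 1: scan C: cost=80, card=80
step 2: join A via hash
    card(P join A) = 80*150/(150) = 80
    cost = 80 + 2*150*8 + 80 = 2560
step 3: join B via hash
    card(P join B) = 80*100/(4) = 2000
    cost = 2560 + 2*100*7 + 80 = 4040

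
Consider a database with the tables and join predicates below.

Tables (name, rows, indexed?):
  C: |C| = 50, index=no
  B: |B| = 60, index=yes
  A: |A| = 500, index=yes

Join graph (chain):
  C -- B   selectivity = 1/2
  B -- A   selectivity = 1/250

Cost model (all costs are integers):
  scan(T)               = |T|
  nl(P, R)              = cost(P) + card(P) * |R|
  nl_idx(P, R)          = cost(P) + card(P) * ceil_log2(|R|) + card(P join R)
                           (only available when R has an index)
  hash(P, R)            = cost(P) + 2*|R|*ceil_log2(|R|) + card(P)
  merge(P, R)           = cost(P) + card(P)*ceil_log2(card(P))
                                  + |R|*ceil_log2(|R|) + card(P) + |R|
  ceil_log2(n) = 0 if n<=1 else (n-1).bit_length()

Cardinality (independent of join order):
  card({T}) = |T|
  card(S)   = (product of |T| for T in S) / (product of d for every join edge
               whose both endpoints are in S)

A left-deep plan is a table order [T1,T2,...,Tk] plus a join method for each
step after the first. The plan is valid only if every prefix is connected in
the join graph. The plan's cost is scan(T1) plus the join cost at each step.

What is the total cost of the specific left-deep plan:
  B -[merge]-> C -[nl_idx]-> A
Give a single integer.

step 1: scan B: cost=60, card=60
step 2: join C via merge
    card(P join C) = 60*50/(2) = 1500
    cost = 60 + 60*6 + 50*6 + 60 + 50 = 830
step 3: join A via nl_idx
    card(P join A) = 1500*500/(250) = 3000
    cost = 830 + 1500*9 + 3000 = 17330

17330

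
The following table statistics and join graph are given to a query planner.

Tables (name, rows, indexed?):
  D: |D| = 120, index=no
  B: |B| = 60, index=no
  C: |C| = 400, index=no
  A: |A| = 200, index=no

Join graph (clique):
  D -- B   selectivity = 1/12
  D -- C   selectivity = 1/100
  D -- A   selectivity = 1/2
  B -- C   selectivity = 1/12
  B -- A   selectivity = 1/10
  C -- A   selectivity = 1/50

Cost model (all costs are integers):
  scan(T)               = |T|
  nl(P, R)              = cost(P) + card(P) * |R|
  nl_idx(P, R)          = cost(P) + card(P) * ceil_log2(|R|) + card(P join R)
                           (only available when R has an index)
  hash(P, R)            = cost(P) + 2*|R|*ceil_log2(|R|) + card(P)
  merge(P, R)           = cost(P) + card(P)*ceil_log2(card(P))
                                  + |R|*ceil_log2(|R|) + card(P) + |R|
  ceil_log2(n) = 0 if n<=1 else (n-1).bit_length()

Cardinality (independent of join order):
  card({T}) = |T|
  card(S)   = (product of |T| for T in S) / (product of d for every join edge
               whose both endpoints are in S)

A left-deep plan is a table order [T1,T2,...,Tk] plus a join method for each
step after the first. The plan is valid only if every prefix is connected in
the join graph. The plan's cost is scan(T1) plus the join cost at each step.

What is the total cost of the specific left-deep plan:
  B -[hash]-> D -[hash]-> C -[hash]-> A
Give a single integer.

step 1: scan B: cost=60, card=60
step 2: join D via hash
    card(P join D) = 60*120/(12) = 600
    cost = 60 + 2*120*7 + 60 = 1800
step 3: join C via hash
    card(P join C) = 600*400/(100*12) = 200
    cost = 1800 + 2*400*9 + 600 = 9600
step 4: join A via hash
    card(P join A) = 200*200/(2*10*50) = 40
    cost = 9600 + 2*200*8 + 200 = 13000

13000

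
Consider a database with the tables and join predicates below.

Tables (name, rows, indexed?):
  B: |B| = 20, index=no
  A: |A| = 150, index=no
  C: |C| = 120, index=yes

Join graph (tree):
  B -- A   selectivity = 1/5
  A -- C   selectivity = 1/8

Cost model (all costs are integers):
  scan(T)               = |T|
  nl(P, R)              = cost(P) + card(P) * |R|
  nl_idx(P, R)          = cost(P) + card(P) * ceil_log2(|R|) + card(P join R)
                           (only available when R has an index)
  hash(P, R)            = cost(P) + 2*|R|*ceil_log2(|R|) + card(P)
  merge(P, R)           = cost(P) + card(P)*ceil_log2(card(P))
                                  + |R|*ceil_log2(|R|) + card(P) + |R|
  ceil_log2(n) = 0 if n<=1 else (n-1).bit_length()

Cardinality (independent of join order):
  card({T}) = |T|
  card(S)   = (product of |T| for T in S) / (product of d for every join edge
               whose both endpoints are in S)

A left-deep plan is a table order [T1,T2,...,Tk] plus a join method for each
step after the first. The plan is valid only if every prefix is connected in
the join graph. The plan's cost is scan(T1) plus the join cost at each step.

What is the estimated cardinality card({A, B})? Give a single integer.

Tables in S: A(150), B(20)
Edges inside S: B-A(d=5)
numerator = 150 * 20 = 3000
denominator = 5 = 5
card(S) = 3000 / 5 = 600

600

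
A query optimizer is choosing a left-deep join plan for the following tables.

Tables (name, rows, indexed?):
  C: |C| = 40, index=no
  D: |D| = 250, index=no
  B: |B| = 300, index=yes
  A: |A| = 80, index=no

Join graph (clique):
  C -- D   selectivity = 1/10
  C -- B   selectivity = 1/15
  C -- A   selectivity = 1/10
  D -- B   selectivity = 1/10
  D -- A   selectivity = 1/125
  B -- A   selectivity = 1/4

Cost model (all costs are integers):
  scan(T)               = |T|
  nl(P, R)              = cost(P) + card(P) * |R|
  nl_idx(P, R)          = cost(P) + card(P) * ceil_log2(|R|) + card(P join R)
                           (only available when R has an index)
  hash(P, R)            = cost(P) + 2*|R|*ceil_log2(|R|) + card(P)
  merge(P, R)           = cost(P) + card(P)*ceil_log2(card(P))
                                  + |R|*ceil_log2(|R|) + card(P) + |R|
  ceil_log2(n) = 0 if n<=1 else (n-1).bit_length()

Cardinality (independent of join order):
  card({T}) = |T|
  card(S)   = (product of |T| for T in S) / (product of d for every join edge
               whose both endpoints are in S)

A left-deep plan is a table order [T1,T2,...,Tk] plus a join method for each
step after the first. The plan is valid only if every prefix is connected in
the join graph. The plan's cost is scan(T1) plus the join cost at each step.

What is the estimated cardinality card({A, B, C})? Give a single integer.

1600

Tables in S: A(80), B(300), C(40)
Edges inside S: C-B(d=15), C-A(d=10), B-A(d=4)
numerator = 80 * 300 * 40 = 960000
denominator = 15 * 10 * 4 = 600
card(S) = 960000 / 600 = 1600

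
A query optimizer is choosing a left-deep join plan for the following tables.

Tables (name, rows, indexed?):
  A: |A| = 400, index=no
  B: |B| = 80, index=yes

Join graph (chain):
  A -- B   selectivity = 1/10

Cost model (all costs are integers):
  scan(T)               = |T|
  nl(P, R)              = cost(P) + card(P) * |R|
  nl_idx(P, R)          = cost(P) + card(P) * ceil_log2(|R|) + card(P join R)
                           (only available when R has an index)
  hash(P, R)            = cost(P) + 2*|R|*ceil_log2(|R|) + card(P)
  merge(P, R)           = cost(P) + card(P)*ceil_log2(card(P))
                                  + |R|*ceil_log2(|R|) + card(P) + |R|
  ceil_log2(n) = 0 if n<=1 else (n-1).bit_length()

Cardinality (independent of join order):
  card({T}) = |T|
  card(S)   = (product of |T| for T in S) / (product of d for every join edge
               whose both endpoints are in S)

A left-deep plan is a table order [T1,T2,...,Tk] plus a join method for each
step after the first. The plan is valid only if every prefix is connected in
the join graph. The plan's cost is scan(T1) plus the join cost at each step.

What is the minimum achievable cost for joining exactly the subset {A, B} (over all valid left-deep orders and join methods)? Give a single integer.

Selinger DP over subsets of {A,B}:
  {A}: scan cost=400, card=400
  {B}: scan cost=80, card=80
  {AB}: card=3200; try (B,hash)→1920, (A,merge)→4720, (B,merge)→5040, (B,nl_idx)→6400, (A,hash)→7360, (A,nl)→32080 …(+1); best=1920 via (B,hash)

1920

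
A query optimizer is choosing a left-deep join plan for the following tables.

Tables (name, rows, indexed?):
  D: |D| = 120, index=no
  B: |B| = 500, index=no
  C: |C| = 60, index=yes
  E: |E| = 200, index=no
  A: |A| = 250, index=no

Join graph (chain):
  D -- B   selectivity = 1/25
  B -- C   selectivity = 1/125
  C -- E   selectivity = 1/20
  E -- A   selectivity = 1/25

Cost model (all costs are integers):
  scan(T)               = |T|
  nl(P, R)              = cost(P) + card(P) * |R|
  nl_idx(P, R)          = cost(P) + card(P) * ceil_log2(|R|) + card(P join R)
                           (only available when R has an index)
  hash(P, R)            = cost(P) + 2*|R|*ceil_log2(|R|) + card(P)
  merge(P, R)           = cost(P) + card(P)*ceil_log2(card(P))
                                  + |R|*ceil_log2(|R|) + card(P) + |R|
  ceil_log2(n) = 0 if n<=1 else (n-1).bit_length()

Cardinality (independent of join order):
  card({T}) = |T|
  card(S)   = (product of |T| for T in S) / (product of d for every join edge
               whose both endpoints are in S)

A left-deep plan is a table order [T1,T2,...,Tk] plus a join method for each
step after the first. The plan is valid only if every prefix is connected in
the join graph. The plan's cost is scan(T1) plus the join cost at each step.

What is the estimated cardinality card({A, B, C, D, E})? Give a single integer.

115200

Tables in S: A(250), B(500), C(60), D(120), E(200)
Edges inside S: D-B(d=25), B-C(d=125), C-E(d=20), E-A(d=25)
numerator = 250 * 500 * 60 * 120 * 200 = 180000000000
denominator = 25 * 125 * 20 * 25 = 1562500
card(S) = 180000000000 / 1562500 = 115200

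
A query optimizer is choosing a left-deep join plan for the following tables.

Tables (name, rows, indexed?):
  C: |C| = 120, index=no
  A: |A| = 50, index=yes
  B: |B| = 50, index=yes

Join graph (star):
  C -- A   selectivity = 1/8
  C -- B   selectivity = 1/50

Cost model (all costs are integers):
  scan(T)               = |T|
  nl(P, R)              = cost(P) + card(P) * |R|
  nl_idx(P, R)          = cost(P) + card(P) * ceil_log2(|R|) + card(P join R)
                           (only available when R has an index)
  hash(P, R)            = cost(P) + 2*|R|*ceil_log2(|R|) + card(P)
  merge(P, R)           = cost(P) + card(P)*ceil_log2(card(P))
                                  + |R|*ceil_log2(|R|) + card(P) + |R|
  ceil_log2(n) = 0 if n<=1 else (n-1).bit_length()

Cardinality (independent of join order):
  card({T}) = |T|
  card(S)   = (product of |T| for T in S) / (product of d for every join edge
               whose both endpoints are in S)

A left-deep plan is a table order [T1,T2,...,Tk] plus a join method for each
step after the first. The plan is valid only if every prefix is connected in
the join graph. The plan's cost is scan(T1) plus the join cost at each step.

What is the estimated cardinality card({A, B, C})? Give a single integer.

Tables in S: A(50), B(50), C(120)
Edges inside S: C-A(d=8), C-B(d=50)
numerator = 50 * 50 * 120 = 300000
denominator = 8 * 50 = 400
card(S) = 300000 / 400 = 750

750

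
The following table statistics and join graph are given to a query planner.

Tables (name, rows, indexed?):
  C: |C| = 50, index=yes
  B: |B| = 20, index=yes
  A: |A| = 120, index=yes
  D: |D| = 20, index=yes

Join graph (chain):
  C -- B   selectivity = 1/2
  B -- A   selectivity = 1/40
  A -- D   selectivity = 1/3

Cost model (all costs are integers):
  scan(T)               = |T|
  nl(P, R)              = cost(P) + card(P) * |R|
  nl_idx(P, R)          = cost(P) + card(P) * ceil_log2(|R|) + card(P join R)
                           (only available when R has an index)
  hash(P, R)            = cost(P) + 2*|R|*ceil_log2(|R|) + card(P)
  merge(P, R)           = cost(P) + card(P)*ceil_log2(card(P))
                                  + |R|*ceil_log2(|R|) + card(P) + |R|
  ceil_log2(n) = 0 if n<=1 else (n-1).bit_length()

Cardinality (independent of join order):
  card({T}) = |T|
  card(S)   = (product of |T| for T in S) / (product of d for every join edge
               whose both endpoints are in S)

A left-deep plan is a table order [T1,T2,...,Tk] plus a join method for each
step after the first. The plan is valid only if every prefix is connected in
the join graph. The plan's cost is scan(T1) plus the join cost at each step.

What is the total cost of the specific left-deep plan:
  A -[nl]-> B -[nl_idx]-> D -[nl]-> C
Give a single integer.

23220

step 1: scan A: cost=120, card=120
step 2: join B via nl
    card(P join B) = 120*20/(40) = 60
    cost = 120 + 120*20 = 2520
step 3: join D via nl_idx
    card(P join D) = 60*20/(3) = 400
    cost = 2520 + 60*5 + 400 = 3220
step 4: join C via nl
    card(P join C) = 400*50/(2) = 10000
    cost = 3220 + 400*50 = 23220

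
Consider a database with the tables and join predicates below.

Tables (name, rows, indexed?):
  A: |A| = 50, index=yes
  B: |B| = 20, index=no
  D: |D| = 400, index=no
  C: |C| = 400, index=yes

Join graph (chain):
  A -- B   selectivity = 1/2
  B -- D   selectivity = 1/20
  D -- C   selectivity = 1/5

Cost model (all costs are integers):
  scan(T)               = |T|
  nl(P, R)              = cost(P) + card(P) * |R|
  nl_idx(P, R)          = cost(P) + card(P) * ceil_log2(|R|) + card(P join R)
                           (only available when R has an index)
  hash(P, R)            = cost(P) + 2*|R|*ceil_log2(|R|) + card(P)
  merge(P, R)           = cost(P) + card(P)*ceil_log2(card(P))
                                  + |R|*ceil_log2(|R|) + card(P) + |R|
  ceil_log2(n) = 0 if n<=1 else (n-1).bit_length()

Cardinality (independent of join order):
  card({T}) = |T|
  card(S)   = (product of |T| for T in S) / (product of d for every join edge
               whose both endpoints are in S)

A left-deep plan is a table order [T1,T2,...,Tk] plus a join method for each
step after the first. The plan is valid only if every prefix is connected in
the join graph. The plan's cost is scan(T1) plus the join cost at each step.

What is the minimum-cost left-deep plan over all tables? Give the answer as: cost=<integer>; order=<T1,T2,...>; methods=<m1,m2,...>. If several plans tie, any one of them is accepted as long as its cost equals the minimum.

cost=19200; order=D,B,A,C; methods=hash,hash,hash

Selinger DP (subsets sized 1..n):
  {A}: scan cost=50, card=50
  {B}: scan cost=20, card=20
  {D}: scan cost=400, card=400
  {C}: scan cost=400, card=400
  {AB}: card=500; try (B,hash)→300, (A,merge)→490, (B,merge)→520, (A,hash)→640, (A,nl_idx)→640, (A,nl)→1020 …(+1); best=300 via (B,hash)
  {BD}: card=400; try (B,hash)→1000, (D,merge)→4140, (B,merge)→4520, (D,hash)→7240, (D,nl)→8020, (B,nl)→8400; best=1000 via (B,hash)
  {CD}: card=32000; try (D,hash)→8000, (C,hash)→8000, (D,merge)→8400, (C,merge)→8400, (C,nl_idx)→36000, (D,nl)→160400 …(+1); best=8000 via (D,hash)
  {ABD}: card=10000; try (A,hash)→2000, (A,merge)→5350, (D,hash)→8000, (D,merge)→9300, (A,nl_idx)→13400, (A,nl)→21000 …(+1); best=2000 via (A,hash)
  {BCD}: card=32000; try (C,hash)→8600, (C,merge)→9000, (C,nl_idx)→36600, (B,hash)→40200, (C,nl)→161000, (B,merge)→520120 …(+1); best=8600 via (C,hash)
  {ABCD}: card=800000; try (C,hash)→19200, (A,hash)→41200, (C,merge)→156000, (A,merge)→520950, (C,nl_idx)→892000, (A,nl_idx)→1000600 …(+2); best=19200 via (C,hash)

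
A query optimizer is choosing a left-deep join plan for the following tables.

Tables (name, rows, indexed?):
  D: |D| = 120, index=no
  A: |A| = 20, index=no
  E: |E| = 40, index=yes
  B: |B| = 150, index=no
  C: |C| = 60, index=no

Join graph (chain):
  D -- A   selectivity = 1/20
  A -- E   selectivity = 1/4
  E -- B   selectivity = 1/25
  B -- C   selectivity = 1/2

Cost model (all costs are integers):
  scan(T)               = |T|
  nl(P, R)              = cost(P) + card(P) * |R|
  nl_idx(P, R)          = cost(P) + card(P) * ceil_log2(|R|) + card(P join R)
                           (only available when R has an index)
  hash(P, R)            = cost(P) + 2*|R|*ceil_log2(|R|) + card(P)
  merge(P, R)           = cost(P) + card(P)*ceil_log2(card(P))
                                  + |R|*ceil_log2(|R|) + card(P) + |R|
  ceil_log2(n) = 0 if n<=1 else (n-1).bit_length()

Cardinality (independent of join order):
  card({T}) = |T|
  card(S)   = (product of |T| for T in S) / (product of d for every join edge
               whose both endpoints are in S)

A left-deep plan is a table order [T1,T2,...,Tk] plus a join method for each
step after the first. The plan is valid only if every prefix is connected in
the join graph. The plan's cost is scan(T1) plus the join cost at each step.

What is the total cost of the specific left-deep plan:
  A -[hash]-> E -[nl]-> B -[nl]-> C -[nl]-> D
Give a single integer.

step 1: scan A: cost=20, card=20
step 2: join E via hash
    card(P join E) = 20*40/(4) = 200
    cost = 20 + 2*40*6 + 20 = 520
step 3: join B via nl
    card(P join B) = 200*150/(25) = 1200
    cost = 520 + 200*150 = 30520
step 4: join C via nl
    card(P join C) = 1200*60/(2) = 36000
    cost = 30520 + 1200*60 = 102520
step 5: join D via nl
    card(P join D) = 36000*120/(20) = 216000
    cost = 102520 + 36000*120 = 4422520

4422520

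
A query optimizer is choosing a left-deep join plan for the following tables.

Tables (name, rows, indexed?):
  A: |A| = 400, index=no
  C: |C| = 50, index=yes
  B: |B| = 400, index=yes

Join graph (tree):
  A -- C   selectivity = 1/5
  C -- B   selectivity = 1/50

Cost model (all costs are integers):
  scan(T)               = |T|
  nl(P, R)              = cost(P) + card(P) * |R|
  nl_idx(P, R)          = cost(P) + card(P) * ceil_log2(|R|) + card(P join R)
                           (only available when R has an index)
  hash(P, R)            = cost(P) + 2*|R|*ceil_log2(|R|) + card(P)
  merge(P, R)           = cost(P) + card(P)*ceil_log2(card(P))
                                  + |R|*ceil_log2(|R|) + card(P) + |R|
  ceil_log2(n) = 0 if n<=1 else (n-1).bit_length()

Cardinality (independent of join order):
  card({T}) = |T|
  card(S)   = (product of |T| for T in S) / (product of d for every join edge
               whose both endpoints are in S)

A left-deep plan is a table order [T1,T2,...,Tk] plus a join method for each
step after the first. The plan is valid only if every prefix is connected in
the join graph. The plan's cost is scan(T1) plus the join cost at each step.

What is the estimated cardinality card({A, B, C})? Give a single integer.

32000

Tables in S: A(400), B(400), C(50)
Edges inside S: A-C(d=5), C-B(d=50)
numerator = 400 * 400 * 50 = 8000000
denominator = 5 * 50 = 250
card(S) = 8000000 / 250 = 32000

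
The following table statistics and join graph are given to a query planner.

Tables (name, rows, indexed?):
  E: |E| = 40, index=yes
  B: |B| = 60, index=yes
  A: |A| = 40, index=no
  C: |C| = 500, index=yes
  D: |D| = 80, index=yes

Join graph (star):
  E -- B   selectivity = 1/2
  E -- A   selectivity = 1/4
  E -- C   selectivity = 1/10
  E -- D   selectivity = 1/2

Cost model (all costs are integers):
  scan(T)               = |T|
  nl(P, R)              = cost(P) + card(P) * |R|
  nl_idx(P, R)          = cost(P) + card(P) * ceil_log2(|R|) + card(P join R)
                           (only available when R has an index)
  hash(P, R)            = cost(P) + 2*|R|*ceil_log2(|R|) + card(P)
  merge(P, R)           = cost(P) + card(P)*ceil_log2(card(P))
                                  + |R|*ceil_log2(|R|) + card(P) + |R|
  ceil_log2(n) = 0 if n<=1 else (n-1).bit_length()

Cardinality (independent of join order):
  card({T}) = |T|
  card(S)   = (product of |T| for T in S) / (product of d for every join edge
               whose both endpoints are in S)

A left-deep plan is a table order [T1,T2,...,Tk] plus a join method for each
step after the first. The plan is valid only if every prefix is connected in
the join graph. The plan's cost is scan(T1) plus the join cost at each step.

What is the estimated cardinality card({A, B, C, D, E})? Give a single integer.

Tables in S: A(40), B(60), C(500), D(80), E(40)
Edges inside S: E-B(d=2), E-A(d=4), E-C(d=10), E-D(d=2)
numerator = 40 * 60 * 500 * 80 * 40 = 3840000000
denominator = 2 * 4 * 10 * 2 = 160
card(S) = 3840000000 / 160 = 24000000

24000000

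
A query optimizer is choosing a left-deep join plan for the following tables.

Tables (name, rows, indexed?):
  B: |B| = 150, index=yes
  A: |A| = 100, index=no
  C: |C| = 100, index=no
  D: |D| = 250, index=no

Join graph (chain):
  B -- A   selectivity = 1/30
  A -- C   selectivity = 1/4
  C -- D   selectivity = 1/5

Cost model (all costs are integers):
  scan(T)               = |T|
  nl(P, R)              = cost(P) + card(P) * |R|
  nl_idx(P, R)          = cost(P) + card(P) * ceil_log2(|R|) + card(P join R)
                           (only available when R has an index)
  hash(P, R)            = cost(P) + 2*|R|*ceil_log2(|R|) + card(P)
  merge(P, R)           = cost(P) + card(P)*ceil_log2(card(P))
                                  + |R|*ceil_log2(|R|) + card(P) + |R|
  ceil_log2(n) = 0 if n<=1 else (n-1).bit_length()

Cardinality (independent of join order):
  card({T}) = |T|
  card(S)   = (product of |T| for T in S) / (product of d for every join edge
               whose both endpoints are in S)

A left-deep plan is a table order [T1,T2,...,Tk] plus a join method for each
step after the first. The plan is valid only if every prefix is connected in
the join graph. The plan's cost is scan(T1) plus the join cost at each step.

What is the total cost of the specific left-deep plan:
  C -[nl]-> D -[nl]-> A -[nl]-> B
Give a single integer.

19275100

step 1: scan C: cost=100, card=100
step 2: join D via nl
    card(P join D) = 100*250/(5) = 5000
    cost = 100 + 100*250 = 25100
step 3: join A via nl
    card(P join A) = 5000*100/(4) = 125000
    cost = 25100 + 5000*100 = 525100
step 4: join B via nl
    card(P join B) = 125000*150/(30) = 625000
    cost = 525100 + 125000*150 = 19275100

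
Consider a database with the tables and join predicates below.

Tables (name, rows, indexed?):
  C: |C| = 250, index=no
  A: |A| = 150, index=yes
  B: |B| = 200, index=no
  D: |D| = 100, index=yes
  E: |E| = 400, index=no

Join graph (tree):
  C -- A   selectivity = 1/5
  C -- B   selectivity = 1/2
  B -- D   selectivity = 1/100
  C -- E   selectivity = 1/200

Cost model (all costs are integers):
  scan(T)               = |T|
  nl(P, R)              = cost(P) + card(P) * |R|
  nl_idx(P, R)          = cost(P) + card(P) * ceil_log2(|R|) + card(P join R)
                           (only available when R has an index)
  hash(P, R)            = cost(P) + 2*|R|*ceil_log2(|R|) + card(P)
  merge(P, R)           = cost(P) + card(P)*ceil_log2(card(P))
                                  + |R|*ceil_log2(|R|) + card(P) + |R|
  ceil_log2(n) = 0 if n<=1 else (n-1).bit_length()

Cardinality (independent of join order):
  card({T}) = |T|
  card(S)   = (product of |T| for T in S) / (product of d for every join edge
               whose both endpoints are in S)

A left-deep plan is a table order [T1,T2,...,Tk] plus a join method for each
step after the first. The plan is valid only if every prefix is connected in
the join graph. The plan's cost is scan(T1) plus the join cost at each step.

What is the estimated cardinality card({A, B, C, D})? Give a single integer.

750000

Tables in S: A(150), B(200), C(250), D(100)
Edges inside S: C-A(d=5), C-B(d=2), B-D(d=100)
numerator = 150 * 200 * 250 * 100 = 750000000
denominator = 5 * 2 * 100 = 1000
card(S) = 750000000 / 1000 = 750000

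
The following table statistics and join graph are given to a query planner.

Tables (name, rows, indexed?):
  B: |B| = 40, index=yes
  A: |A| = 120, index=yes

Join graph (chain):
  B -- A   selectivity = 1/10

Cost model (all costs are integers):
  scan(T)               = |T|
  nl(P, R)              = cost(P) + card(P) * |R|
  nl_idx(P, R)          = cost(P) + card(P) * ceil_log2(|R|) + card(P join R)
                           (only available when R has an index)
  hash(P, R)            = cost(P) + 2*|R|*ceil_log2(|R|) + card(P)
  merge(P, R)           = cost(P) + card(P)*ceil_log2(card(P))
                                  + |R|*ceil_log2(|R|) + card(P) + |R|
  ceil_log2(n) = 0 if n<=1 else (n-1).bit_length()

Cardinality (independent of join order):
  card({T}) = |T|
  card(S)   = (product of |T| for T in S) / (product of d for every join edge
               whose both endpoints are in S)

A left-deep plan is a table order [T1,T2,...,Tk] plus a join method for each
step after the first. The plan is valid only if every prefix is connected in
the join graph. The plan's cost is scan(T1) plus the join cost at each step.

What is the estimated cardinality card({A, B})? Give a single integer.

480

Tables in S: A(120), B(40)
Edges inside S: B-A(d=10)
numerator = 120 * 40 = 4800
denominator = 10 = 10
card(S) = 4800 / 10 = 480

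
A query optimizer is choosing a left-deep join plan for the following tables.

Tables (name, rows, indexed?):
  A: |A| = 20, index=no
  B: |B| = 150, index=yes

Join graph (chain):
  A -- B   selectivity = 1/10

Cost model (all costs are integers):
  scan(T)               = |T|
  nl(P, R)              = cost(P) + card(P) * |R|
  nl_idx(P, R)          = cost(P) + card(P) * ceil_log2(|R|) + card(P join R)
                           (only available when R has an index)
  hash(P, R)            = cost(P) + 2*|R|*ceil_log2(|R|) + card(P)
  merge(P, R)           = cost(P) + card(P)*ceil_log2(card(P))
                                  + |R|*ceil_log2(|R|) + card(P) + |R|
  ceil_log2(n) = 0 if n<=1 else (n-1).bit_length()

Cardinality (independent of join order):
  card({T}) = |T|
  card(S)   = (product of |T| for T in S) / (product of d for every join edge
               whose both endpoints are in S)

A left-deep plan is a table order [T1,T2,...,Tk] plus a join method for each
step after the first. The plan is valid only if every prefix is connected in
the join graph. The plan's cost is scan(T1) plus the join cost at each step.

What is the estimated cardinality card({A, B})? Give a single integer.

Tables in S: A(20), B(150)
Edges inside S: A-B(d=10)
numerator = 20 * 150 = 3000
denominator = 10 = 10
card(S) = 3000 / 10 = 300

300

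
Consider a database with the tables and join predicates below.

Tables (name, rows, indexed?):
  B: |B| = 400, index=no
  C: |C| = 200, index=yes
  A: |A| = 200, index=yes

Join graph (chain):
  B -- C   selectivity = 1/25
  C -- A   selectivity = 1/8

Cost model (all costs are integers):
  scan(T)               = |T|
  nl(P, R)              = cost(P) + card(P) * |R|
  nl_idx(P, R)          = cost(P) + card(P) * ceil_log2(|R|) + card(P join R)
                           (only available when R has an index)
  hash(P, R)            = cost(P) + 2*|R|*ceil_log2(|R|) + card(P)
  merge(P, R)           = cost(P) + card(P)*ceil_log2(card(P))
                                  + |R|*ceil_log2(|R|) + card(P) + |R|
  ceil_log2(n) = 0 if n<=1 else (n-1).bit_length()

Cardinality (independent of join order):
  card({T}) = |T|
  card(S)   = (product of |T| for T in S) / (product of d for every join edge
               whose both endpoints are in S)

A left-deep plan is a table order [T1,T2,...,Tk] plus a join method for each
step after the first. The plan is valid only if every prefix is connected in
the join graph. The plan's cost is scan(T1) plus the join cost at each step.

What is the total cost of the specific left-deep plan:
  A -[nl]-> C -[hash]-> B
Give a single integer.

step 1: scan A: cost=200, card=200
step 2: join C via nl
    card(P join C) = 200*200/(8) = 5000
    cost = 200 + 200*200 = 40200
step 3: join B via hash
    card(P join B) = 5000*400/(25) = 80000
    cost = 40200 + 2*400*9 + 5000 = 52400

52400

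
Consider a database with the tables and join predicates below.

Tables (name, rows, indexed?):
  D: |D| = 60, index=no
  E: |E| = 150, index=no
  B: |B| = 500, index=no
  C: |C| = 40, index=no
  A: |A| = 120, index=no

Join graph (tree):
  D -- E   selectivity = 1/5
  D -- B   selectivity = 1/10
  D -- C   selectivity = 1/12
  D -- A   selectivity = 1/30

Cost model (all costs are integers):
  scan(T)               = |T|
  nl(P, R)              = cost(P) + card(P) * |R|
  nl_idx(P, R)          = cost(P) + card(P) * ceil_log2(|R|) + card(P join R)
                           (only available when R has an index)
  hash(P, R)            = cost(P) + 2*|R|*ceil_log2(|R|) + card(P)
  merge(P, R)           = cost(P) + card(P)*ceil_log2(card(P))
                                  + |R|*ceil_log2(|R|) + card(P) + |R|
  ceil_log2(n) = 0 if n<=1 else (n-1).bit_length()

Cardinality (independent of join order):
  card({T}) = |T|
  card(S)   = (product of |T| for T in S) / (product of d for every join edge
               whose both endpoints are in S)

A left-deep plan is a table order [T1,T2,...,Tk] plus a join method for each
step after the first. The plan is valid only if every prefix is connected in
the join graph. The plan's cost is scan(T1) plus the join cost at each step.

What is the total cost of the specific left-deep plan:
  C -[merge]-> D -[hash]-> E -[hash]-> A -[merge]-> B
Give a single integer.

step 1: scan C: cost=40, card=40
step 2: join D via merge
    card(P join D) = 40*60/(12) = 200
    cost = 40 + 40*6 + 60*6 + 40 + 60 = 740
step 3: join E via hash
    card(P join E) = 200*150/(5) = 6000
    cost = 740 + 2*150*8 + 200 = 3340
step 4: join A via hash
    card(P join A) = 6000*120/(30) = 24000
    cost = 3340 + 2*120*7 + 6000 = 11020
step 5: join B via merge
    card(P join B) = 24000*500/(10) = 1200000
    cost = 11020 + 24000*15 + 500*9 + 24000 + 500 = 400020

400020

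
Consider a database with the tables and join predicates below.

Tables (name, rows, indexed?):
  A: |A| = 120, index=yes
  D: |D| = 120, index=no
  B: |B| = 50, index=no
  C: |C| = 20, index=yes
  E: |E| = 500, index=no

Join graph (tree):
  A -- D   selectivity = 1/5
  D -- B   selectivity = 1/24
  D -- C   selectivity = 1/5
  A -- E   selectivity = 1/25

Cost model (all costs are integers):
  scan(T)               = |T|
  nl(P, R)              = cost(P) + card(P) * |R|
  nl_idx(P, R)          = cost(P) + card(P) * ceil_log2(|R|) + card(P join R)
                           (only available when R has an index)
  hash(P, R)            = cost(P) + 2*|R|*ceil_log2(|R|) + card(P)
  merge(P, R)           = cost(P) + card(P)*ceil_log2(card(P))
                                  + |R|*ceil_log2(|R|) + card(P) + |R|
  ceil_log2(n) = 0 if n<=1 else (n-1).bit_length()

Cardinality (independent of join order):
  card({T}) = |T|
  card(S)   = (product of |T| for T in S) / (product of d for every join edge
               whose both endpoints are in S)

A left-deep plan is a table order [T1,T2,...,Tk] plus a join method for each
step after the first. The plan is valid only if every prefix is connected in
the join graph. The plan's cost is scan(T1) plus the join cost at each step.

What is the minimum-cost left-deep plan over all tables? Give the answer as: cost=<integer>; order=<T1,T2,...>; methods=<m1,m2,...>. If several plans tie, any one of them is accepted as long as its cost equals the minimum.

cost=36970; order=D,B,C,A,E; methods=hash,hash,hash,hash

Selinger DP (subsets sized 1..n):
  {A}: scan cost=120, card=120
  {D}: scan cost=120, card=120
  {B}: scan cost=50, card=50
  {C}: scan cost=20, card=20
  {E}: scan cost=500, card=500
  {AD}: card=2880; try (D,hash)→1920, (A,hash)→1920, (D,merge)→2040, (A,merge)→2040, (A,nl_idx)→3840, (D,nl)→14520 …(+1); best=1920 via (D,hash)
  {AE}: card=2400; try (A,hash)→2680, (E,merge)→6080, (A,nl_idx)→6400, (A,merge)→6460, (E,hash)→9240, (E,nl)→60120 …(+1); best=2680 via (A,hash)
  {BD}: card=250; try (B,hash)→840, (D,merge)→1360, (B,merge)→1430, (D,hash)→1780, (D,nl)→6050, (B,nl)→6120; best=840 via (B,hash)
  {CD}: card=480; try (C,hash)→440, (D,merge)→1100, (C,merge)→1200, (C,nl_idx)→1200, (D,hash)→1720, (D,nl)→2420 …(+1); best=440 via (C,hash)
  {ABD}: card=6000; try (A,hash)→2770, (A,merge)→4050, (B,hash)→5400, (A,nl_idx)→8590, (A,nl)→30840, (B,merge)→39710 …(+1); best=2770 via (A,hash)
  {ACD}: card=11520; try (A,hash)→2600, (C,hash)→5000, (A,merge)→6200, (A,nl_idx)→15320, (C,nl_idx)→27840, (C,merge)→39480 …(+2); best=2600 via (A,hash)
  {ADE}: card=57600; try (D,hash)→6760, (E,hash)→13800, (D,merge)→34840, (E,merge)→44360, (D,nl)→290680, (E,nl)→1441920; best=6760 via (D,hash)
  {BCD}: card=1000; try (C,hash)→1290, (B,hash)→1520, (C,nl_idx)→3090, (C,merge)→3210, (B,merge)→5590, (C,nl)→5840 …(+1); best=1290 via (C,hash)
  {ABCD}: card=24000; try (A,hash)→3970, (C,hash)→8970, (A,merge)→13250, (B,hash)→14720, (A,nl_idx)→32290, (C,nl_idx)→56770 …(+5); best=3970 via (A,hash)
  {ABDE}: card=120000; try (E,hash)→17770, (B,hash)→64960, (E,merge)→91770, (B,merge)→986310, (B,nl)→2886760, (E,nl)→3002770; best=17770 via (E,hash)
  {ACDE}: card=230400; try (E,hash)→23120, (C,hash)→64560, (E,merge)→180400, (C,nl_idx)→525160, (C,merge)→986080, (C,nl)→1158760 …(+1); best=23120 via (E,hash)
  {ABCDE}: card=480000; try (E,hash)→36970, (C,hash)→137970, (B,hash)→254120, (E,merge)→392970, (C,nl_idx)→1097770, (C,merge)→2177890 …(+4); best=36970 via (E,hash)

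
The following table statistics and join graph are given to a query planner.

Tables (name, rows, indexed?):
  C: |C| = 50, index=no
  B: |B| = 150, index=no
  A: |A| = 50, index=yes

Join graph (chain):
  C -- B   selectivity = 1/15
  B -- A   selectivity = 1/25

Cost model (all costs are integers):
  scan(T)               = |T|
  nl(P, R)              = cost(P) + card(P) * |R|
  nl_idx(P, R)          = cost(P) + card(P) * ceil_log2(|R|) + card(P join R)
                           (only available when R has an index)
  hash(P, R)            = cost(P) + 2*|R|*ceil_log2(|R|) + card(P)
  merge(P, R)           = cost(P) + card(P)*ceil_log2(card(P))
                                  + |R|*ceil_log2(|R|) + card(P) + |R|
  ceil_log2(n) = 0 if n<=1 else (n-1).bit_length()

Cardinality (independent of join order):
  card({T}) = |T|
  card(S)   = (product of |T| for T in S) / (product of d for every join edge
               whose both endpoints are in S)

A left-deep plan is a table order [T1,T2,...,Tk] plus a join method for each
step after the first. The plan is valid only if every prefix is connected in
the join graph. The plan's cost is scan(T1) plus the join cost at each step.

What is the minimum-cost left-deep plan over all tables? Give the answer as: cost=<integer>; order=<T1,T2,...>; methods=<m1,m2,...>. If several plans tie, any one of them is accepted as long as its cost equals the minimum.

Selinger DP (subsets sized 1..n):
  {C}: scan cost=50, card=50
  {B}: scan cost=150, card=150
  {A}: scan cost=50, card=50
  {BC}: card=500; try (C,hash)→900, (B,merge)→1750, (C,merge)→1850, (B,hash)→2500, (B,nl)→7550, (C,nl)→7650; best=900 via (C,hash)
  {AB}: card=300; try (A,hash)→900, (A,nl_idx)→1350, (B,merge)→1750, (A,merge)→1850, (B,hash)→2500, (B,nl)→7550 …(+1); best=900 via (A,hash)
  {ABC}: card=1000; try (C,hash)→1800, (A,hash)→2000, (C,merge)→4250, (A,nl_idx)→4900, (A,merge)→6250, (C,nl)→15900 …(+1); best=1800 via (C,hash)

cost=1800; order=B,A,C; methods=hash,hash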